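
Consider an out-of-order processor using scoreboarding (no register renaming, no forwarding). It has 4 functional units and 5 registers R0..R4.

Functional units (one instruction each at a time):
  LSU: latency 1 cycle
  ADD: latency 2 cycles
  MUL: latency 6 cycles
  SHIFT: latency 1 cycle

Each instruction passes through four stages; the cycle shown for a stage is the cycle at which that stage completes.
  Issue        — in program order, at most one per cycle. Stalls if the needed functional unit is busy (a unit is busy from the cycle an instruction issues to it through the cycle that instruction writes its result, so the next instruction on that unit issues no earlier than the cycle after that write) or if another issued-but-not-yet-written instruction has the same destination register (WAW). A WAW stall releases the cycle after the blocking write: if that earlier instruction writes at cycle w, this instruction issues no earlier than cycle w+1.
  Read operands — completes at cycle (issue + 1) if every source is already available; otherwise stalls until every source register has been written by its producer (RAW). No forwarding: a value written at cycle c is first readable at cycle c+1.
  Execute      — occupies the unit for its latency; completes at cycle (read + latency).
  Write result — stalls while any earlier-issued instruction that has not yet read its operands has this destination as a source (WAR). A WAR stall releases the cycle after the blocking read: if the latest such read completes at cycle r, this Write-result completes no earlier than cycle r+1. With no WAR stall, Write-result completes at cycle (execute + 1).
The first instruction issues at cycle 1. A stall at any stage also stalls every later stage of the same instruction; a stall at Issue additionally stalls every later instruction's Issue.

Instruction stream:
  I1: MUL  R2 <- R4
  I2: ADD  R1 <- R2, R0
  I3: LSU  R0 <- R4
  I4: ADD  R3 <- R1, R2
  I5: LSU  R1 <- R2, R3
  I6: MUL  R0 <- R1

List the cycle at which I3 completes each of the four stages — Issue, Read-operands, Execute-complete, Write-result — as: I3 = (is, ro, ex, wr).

I3 = (3, 4, 5, 11)

t=1  I1 issues→MUL
t=2  I1 reads, I2 issues→ADD
t=3  I3 issues→LSU
t=4  I3 reads
t=5  I3 exec-done
t=8  I1 exec-done
t=9  I1 writes R2
t=10  I2 reads
t=11  I3 writes R0
t=12  I2 exec-done
t=13  I2 writes R1
t=14  I4 issues→ADD
t=15  I4 reads, I5 issues→LSU
t=16  I6 issues→MUL
t=17  I4 exec-done
t=18  I4 writes R3
t=19  I5 reads
t=20  I5 exec-done
t=21  I5 writes R1
t=22  I6 reads
t=28  I6 exec-done
t=29  I6 writes R0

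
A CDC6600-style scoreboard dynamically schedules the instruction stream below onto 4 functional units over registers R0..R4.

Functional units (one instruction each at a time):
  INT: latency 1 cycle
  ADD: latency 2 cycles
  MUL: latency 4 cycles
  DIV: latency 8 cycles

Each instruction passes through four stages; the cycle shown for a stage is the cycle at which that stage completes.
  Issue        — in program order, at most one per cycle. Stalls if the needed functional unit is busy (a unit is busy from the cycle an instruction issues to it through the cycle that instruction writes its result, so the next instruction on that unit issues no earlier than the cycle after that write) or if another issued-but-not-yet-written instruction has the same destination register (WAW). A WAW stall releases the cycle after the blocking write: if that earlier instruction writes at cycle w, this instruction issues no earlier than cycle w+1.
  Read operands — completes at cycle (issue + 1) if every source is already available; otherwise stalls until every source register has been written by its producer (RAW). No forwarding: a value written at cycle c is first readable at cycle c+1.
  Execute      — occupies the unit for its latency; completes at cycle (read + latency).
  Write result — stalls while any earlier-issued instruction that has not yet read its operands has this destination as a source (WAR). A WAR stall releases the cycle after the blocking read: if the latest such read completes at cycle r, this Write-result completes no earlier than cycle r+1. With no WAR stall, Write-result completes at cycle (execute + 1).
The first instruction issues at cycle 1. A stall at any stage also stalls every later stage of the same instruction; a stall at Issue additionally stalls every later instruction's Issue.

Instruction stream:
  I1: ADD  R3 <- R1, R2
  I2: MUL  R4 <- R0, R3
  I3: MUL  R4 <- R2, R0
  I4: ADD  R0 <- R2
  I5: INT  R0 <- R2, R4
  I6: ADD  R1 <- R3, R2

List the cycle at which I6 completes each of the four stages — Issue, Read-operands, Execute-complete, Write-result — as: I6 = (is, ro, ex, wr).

I1: IS=1 RO=2 EX=4 WR=5
I2: IS=2 RO=6 EX=10 WR=11  [RAW R3: wait I1 write@5]
I3: IS=12 RO=13 EX=17 WR=18  [struct: MUL busy until I2 writes@11]
I4: IS=13 RO=14 EX=16 WR=17
I5: IS=18 RO=19 EX=20 WR=21  [WAW R0: wait I4 write@17]
I6: IS=19 RO=20 EX=22 WR=23

I6 = (19, 20, 22, 23)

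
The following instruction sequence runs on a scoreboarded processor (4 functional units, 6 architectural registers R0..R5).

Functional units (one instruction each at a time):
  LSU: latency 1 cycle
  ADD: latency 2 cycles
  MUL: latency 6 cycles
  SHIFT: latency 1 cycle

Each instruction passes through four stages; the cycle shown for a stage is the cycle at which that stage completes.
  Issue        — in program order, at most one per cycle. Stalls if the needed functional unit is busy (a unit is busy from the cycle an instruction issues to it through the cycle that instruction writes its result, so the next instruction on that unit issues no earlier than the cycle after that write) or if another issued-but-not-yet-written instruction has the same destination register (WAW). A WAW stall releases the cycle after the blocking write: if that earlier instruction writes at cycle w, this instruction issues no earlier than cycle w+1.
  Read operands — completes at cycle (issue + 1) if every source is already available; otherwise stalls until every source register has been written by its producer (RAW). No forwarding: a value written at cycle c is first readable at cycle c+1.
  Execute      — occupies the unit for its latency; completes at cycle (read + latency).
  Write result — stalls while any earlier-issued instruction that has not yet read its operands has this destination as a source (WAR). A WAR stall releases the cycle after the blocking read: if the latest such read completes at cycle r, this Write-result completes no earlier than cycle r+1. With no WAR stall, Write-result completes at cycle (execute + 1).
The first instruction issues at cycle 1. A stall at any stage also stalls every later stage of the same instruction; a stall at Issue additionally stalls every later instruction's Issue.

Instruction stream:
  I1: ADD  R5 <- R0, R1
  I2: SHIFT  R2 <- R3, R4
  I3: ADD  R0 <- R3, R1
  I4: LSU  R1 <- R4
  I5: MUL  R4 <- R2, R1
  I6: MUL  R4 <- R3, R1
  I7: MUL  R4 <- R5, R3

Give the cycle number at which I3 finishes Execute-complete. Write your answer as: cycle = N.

cycle = 9

t=1  issue I1 (ADD)
t=2  I1 read-ops, issue I2 (SHIFT)
t=3  I2 read-ops
t=4  I1 finished on ADD, I2 finished on SHIFT
t=5  I1→R5, I2→R2
t=6  issue I3 (ADD)
t=7  I3 read-ops, issue I4 (LSU)
t=8  I4 read-ops, issue I5 (MUL)
t=9  I3 finished on ADD, I4 finished on LSU
t=10  I3→R0, I4→R1
t=11  I5 read-ops
t=17  I5 finished on MUL
t=18  I5→R4
t=19  issue I6 (MUL)
t=20  I6 read-ops
t=26  I6 finished on MUL
t=27  I6→R4
t=28  issue I7 (MUL)
t=29  I7 read-ops
t=35  I7 finished on MUL
t=36  I7→R4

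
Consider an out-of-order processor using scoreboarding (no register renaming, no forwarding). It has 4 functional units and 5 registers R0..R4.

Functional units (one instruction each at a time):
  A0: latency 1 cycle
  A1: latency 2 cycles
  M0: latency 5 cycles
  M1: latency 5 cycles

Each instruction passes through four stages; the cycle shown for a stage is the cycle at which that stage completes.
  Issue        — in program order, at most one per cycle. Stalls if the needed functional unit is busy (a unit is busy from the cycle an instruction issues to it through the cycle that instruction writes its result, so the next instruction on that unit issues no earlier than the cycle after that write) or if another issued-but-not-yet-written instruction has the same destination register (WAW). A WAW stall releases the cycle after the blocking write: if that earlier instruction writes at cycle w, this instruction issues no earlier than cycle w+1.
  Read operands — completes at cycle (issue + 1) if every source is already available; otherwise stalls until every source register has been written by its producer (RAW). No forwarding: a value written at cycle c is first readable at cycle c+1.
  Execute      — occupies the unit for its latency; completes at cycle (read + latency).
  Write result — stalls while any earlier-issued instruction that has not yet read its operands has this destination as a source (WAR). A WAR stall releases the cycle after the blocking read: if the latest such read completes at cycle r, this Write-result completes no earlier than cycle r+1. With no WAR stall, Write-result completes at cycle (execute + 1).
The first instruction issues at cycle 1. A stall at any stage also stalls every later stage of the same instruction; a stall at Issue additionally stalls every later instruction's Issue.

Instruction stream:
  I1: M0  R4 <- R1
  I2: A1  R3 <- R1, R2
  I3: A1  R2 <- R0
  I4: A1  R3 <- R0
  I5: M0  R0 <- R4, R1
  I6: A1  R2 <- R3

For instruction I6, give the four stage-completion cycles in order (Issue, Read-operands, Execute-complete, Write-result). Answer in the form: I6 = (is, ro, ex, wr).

I6 = (17, 18, 20, 21)

[1] I1 issues→M0
[2] I1 reads · I2 issues→A1
[3] I2 reads
[5] I2 exec-done
[6] I2 writes R3
[7] I1 exec-done · I3 issues→A1
[8] I1 writes R4 · I3 reads
[10] I3 exec-done
[11] I3 writes R2
[12] I4 issues→A1
[13] I4 reads · I5 issues→M0
[14] I5 reads
[15] I4 exec-done
[16] I4 writes R3
[17] I6 issues→A1
[18] I6 reads
[19] I5 exec-done
[20] I5 writes R0 · I6 exec-done
[21] I6 writes R2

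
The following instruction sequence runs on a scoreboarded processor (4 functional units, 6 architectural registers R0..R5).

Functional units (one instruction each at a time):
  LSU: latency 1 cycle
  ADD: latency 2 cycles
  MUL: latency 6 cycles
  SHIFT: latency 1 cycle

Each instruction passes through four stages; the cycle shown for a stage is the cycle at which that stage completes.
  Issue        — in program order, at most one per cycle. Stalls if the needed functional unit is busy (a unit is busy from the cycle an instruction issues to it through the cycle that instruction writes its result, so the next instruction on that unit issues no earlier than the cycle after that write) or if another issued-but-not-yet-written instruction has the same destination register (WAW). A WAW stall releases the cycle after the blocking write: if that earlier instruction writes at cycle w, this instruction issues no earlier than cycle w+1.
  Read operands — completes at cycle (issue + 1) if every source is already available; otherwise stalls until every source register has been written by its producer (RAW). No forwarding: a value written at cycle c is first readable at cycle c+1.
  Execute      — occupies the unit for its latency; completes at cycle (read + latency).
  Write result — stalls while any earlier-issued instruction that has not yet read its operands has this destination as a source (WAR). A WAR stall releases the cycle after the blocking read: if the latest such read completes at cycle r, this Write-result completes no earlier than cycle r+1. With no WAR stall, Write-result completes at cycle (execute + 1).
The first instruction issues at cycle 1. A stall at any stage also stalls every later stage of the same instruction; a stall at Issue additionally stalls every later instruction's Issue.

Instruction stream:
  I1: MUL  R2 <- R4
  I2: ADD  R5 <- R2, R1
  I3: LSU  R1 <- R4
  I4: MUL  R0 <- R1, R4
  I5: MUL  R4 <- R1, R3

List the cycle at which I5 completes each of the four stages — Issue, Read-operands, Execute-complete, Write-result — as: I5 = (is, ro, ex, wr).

I5 = (20, 21, 27, 28)

I1 -> (1, 2, 8, 9)
I2 -> (2, 10, 12, 13)  // RAW R2: wait I1 write@9
I3 -> (3, 4, 5, 11)  // WAR R1: wait I2 read@10
I4 -> (10, 12, 18, 19)  // struct: MUL busy until I1 writes@9, RAW R1: wait I3 write@11
I5 -> (20, 21, 27, 28)  // struct: MUL busy until I4 writes@19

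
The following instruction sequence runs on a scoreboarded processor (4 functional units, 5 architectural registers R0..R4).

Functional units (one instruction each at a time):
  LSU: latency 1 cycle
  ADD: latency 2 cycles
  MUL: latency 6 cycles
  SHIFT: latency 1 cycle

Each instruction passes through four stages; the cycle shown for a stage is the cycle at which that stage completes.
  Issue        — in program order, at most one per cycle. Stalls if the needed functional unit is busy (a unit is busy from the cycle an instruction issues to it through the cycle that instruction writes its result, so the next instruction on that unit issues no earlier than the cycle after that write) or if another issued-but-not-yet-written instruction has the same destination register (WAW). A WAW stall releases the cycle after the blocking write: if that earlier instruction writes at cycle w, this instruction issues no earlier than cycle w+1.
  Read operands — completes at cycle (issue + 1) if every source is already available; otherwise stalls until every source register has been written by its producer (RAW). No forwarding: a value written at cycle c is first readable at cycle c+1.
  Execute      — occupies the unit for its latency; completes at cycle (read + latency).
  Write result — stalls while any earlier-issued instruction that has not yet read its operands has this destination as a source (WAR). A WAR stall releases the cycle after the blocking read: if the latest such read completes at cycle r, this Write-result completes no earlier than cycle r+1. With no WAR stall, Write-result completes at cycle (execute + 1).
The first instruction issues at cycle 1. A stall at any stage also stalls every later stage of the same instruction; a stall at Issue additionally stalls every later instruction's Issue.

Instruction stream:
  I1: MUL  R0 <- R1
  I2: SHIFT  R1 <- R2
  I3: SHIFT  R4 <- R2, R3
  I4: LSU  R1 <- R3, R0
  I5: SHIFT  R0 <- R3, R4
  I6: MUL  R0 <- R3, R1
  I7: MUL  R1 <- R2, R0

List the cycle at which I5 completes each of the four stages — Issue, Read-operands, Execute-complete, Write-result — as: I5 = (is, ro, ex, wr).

I5 = (10, 11, 12, 13)

[I1] 1/2/8/9
[I2] 2/3/4/5
[I3] 6/7/8/9  (struct: SHIFT busy until I2 writes@5)
[I4] 7/10/11/12  (RAW R0: wait I1 write@9)
[I5] 10/11/12/13  (struct: SHIFT busy until I3 writes@9)
[I6] 14/15/21/22  (WAW R0: wait I5 write@13)
[I7] 23/24/30/31  (struct: MUL busy until I6 writes@22)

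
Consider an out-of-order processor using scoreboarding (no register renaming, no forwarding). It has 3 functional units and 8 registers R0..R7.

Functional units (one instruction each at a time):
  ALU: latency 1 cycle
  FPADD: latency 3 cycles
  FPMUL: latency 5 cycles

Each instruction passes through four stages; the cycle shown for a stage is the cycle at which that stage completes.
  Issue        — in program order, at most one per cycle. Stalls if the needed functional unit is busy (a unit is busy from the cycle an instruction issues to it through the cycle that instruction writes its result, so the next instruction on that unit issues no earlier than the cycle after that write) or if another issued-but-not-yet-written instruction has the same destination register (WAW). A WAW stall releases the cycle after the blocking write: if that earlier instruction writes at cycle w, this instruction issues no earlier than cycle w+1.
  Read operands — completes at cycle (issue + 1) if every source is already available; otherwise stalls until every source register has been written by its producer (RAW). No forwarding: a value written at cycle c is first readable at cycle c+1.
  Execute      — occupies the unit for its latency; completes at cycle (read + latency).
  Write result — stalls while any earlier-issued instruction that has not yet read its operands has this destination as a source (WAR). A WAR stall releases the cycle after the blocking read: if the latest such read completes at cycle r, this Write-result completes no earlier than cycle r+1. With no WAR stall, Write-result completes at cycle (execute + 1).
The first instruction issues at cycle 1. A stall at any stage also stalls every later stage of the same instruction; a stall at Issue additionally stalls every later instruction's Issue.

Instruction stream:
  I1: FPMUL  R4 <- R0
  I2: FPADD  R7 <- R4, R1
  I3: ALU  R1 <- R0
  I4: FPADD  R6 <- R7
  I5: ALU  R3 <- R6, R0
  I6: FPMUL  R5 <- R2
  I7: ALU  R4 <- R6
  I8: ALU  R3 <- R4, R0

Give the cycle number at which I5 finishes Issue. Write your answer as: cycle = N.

I1  is:1  ro:2  ex:7  wr:8
I2  is:2  ro:9  ex:12  wr:13  — RAW R4: wait I1 write@8
I3  is:3  ro:4  ex:5  wr:10  — WAR R1: wait I2 read@9
I4  is:14  ro:15  ex:18  wr:19  — struct: FPADD busy until I2 writes@13
I5  is:15  ro:20  ex:21  wr:22  — RAW R6: wait I4 write@19
I6  is:16  ro:17  ex:22  wr:23
I7  is:23  ro:24  ex:25  wr:26  — struct: ALU busy until I5 writes@22
I8  is:27  ro:28  ex:29  wr:30  — struct: ALU busy until I7 writes@26

cycle = 15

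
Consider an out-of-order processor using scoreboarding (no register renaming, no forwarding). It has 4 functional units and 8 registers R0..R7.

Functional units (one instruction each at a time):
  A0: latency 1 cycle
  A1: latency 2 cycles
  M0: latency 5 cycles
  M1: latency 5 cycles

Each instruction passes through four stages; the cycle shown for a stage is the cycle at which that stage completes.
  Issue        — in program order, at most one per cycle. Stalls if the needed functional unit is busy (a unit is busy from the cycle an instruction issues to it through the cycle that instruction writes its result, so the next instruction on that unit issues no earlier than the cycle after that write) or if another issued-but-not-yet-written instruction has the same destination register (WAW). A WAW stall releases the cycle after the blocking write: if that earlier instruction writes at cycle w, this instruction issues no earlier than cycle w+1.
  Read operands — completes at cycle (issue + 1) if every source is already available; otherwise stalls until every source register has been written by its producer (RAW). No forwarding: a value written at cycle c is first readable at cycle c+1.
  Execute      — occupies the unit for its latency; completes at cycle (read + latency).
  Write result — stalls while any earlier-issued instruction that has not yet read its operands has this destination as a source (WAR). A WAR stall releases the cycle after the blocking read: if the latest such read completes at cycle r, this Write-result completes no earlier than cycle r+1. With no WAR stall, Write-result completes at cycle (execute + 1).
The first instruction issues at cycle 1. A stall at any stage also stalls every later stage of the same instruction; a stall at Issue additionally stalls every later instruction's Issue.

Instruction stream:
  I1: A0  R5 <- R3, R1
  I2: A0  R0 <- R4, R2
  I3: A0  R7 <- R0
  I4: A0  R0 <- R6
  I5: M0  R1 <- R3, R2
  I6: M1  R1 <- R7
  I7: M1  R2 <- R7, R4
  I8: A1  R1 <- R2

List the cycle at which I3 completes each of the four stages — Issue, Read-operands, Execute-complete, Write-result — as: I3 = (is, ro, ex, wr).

1) issue 1, read 2, done 3, write 4
2) issue 5, read 6, done 7, write 8  <struct: A0 busy until I1 writes@4>
3) issue 9, read 10, done 11, write 12  <struct: A0 busy until I2 writes@8>
4) issue 13, read 14, done 15, write 16  <struct: A0 busy until I3 writes@12>
5) issue 14, read 15, done 20, write 21
6) issue 22, read 23, done 28, write 29  <WAW R1: wait I5 write@21>
7) issue 30, read 31, done 36, write 37  <struct: M1 busy until I6 writes@29>
8) issue 31, read 38, done 40, write 41  <RAW R2: wait I7 write@37>

I3 = (9, 10, 11, 12)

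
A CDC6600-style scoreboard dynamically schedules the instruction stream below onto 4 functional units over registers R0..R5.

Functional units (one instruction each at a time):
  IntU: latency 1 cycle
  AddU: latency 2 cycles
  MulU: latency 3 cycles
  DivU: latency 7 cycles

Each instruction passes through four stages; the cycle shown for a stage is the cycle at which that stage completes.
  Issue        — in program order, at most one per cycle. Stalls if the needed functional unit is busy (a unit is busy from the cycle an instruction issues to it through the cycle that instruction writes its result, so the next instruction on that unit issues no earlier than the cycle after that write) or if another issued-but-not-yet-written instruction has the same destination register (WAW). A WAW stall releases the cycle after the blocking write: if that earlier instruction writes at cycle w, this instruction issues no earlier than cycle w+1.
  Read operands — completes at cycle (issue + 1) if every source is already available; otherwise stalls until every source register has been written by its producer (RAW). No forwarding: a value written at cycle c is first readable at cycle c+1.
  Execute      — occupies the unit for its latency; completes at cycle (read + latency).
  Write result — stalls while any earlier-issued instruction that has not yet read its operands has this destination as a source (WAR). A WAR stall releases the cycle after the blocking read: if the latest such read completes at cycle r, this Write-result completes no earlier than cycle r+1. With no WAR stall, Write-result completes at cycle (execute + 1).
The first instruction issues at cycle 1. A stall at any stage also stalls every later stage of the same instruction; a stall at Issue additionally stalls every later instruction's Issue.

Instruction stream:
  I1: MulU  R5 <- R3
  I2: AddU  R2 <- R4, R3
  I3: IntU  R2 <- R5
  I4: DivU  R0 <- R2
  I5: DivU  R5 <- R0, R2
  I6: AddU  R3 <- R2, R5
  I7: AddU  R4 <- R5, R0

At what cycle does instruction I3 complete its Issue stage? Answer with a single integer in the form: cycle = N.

c1: I1 issues→MulU
c2: I1 reads · I2 issues→AddU
c3: I2 reads
c5: I1 exec-done · I2 exec-done
c6: I1 writes R5 · I2 writes R2
c7: I3 issues→IntU
c8: I3 reads · I4 issues→DivU
c9: I3 exec-done
c10: I3 writes R2
c11: I4 reads
c18: I4 exec-done
c19: I4 writes R0
c20: I5 issues→DivU
c21: I5 reads · I6 issues→AddU
c28: I5 exec-done
c29: I5 writes R5
c30: I6 reads
c32: I6 exec-done
c33: I6 writes R3
c34: I7 issues→AddU
c35: I7 reads
c37: I7 exec-done
c38: I7 writes R4

cycle = 7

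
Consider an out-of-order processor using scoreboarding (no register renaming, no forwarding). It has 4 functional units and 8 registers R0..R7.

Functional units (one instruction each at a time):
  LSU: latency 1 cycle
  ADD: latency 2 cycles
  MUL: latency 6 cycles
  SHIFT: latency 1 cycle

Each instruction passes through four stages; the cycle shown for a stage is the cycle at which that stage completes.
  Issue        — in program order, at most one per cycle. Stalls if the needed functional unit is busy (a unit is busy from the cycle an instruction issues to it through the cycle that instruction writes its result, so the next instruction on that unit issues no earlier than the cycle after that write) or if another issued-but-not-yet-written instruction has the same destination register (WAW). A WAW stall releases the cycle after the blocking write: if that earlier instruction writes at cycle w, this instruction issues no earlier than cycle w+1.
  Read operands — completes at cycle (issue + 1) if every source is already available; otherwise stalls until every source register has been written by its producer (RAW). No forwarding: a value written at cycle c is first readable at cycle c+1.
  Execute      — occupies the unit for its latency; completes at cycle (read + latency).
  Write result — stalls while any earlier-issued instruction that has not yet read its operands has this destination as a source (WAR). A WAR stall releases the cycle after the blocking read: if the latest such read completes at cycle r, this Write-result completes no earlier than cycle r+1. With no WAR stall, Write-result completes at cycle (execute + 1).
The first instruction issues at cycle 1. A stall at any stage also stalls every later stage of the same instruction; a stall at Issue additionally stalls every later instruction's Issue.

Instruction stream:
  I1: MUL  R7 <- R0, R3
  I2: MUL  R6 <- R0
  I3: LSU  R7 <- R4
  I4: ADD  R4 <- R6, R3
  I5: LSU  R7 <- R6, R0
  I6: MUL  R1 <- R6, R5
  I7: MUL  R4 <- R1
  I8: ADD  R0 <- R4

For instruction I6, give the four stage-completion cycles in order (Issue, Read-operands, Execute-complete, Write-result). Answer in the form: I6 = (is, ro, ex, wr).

I6 = (19, 20, 26, 27)

[1] I1 issues→MUL
[2] I1 reads
[8] I1 exec-done
[9] I1 writes R7
[10] I2 issues→MUL
[11] I2 reads · I3 issues→LSU
[12] I3 reads · I4 issues→ADD
[13] I3 exec-done
[14] I3 writes R7
[15] I5 issues→LSU
[17] I2 exec-done
[18] I2 writes R6
[19] I4 reads · I5 reads · I6 issues→MUL
[20] I5 exec-done · I6 reads
[21] I4 exec-done · I5 writes R7
[22] I4 writes R4
[26] I6 exec-done
[27] I6 writes R1
[28] I7 issues→MUL
[29] I7 reads · I8 issues→ADD
[35] I7 exec-done
[36] I7 writes R4
[37] I8 reads
[39] I8 exec-done
[40] I8 writes R0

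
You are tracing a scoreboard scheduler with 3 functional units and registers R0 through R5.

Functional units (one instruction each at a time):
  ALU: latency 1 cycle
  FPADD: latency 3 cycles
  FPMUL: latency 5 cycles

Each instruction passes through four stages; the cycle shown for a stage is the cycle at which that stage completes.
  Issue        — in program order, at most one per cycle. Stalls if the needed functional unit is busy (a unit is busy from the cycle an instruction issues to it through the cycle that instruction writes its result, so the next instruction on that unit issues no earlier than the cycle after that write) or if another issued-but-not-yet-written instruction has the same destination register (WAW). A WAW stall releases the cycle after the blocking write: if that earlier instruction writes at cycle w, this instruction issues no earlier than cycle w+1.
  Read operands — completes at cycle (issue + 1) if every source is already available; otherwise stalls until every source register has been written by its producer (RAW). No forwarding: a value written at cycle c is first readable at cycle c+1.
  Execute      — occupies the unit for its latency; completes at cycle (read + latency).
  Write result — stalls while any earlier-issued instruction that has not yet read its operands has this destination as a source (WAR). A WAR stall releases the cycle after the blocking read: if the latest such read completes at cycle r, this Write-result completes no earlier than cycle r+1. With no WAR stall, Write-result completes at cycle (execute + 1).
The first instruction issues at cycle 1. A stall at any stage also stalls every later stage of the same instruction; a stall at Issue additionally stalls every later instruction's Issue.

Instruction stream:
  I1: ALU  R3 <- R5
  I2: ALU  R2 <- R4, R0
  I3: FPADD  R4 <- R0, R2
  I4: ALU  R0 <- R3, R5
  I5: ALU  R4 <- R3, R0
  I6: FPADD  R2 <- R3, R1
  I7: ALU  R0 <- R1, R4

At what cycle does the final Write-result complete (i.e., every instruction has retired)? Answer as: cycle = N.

c1: I1 issues→ALU
c2: I1 reads
c3: I1 exec-done
c4: I1 writes R3
c5: I2 issues→ALU
c6: I2 reads | I3 issues→FPADD
c7: I2 exec-done
c8: I2 writes R2
c9: I3 reads | I4 issues→ALU
c10: I4 reads
c11: I4 exec-done
c12: I3 exec-done | I4 writes R0
c13: I3 writes R4
c14: I5 issues→ALU
c15: I5 reads | I6 issues→FPADD
c16: I5 exec-done | I6 reads
c17: I5 writes R4
c18: I7 issues→ALU
c19: I6 exec-done | I7 reads
c20: I6 writes R2 | I7 exec-done
c21: I7 writes R0

cycle = 21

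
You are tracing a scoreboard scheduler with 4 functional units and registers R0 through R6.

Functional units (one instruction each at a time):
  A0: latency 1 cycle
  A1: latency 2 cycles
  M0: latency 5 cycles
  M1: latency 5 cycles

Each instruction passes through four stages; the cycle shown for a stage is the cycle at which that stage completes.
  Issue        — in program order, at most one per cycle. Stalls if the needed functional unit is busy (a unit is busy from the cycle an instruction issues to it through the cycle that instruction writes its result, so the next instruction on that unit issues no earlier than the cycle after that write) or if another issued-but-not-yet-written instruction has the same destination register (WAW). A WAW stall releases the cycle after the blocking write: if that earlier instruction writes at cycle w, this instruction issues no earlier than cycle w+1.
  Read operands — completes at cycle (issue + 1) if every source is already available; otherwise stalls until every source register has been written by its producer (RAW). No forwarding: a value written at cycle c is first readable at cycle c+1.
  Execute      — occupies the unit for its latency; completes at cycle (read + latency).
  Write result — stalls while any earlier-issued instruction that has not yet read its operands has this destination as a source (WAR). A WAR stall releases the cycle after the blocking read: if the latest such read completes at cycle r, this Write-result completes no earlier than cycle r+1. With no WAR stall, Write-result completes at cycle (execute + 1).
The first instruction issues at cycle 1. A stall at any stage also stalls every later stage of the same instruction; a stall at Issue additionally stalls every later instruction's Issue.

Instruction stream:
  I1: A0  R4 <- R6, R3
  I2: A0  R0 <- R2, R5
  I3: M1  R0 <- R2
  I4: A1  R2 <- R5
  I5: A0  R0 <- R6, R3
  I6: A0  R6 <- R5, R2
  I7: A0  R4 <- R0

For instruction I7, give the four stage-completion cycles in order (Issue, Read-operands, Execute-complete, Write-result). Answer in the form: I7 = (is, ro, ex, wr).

cycle 1: issue I1 (A0)
cycle 2: I1 read-ops
cycle 3: I1 finished on A0
cycle 4: I1→R4
cycle 5: issue I2 (A0)
cycle 6: I2 read-ops
cycle 7: I2 finished on A0
cycle 8: I2→R0
cycle 9: issue I3 (M1)
cycle 10: I3 read-ops; issue I4 (A1)
cycle 11: I4 read-ops
cycle 13: I4 finished on A1
cycle 14: I4→R2
cycle 15: I3 finished on M1
cycle 16: I3→R0
cycle 17: issue I5 (A0)
cycle 18: I5 read-ops
cycle 19: I5 finished on A0
cycle 20: I5→R0
cycle 21: issue I6 (A0)
cycle 22: I6 read-ops
cycle 23: I6 finished on A0
cycle 24: I6→R6
cycle 25: issue I7 (A0)
cycle 26: I7 read-ops
cycle 27: I7 finished on A0
cycle 28: I7→R4

I7 = (25, 26, 27, 28)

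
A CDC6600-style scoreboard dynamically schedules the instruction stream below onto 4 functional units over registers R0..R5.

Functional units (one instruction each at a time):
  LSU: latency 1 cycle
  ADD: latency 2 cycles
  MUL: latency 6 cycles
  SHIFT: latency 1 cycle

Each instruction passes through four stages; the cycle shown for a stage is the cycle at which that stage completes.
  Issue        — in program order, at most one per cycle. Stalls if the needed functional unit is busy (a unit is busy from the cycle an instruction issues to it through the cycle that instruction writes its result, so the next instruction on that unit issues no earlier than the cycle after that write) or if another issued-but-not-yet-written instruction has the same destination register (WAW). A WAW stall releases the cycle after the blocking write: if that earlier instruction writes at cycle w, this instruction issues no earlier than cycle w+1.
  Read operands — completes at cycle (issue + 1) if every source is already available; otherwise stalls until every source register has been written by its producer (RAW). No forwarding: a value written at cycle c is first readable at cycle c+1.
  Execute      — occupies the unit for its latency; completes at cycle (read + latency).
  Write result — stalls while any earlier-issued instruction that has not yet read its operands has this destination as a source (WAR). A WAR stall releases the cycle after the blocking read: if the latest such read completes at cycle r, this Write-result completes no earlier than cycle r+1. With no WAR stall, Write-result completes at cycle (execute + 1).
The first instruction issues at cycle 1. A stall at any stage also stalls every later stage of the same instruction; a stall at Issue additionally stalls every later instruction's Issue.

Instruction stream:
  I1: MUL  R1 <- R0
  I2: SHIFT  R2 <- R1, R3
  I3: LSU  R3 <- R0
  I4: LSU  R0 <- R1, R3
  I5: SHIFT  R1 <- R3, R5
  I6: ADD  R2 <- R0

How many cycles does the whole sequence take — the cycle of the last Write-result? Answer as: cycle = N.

cycle = 19

I1 -> (1, 2, 8, 9)
I2 -> (2, 10, 11, 12)  // RAW R1: wait I1 write@9
I3 -> (3, 4, 5, 11)  // WAR R3: wait I2 read@10
I4 -> (12, 13, 14, 15)  // struct: LSU busy until I3 writes@11
I5 -> (13, 14, 15, 16)
I6 -> (14, 16, 18, 19)  // RAW R0: wait I4 write@15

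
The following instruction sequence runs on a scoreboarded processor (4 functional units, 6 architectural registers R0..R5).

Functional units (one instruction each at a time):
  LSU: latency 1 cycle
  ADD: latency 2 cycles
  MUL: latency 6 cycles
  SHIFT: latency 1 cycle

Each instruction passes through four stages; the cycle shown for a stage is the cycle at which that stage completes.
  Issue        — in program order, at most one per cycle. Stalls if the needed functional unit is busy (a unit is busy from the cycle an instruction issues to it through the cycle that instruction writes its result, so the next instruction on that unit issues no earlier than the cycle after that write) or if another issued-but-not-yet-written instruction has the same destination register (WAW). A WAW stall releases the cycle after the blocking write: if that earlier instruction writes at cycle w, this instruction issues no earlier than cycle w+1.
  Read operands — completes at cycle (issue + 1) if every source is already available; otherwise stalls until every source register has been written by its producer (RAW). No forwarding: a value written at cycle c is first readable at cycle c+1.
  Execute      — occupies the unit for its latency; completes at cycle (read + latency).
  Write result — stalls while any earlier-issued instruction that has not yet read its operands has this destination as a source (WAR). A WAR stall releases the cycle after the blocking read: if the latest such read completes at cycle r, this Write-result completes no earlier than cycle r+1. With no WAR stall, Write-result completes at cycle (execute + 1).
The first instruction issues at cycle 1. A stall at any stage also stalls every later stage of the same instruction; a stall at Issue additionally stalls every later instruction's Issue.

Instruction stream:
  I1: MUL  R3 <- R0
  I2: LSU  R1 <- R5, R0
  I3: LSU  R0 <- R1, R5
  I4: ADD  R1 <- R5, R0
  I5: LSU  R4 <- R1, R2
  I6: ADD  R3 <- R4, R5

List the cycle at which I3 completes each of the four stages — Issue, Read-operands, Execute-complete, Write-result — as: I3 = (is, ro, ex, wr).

I3 = (6, 7, 8, 9)

  I1 | 1 | 2 | 8 | 9
  I2 | 2 | 3 | 4 | 5
  I3 | 6 | 7 | 8 | 9   struct: LSU busy until I2 writes@5
  I4 | 7 | 10 | 12 | 13   RAW R0: wait I3 write@9
  I5 | 10 | 14 | 15 | 16   struct: LSU busy until I3 writes@9 · RAW R1: wait I4 write@13
  I6 | 14 | 17 | 19 | 20   struct: ADD busy until I4 writes@13 · RAW R4: wait I5 write@16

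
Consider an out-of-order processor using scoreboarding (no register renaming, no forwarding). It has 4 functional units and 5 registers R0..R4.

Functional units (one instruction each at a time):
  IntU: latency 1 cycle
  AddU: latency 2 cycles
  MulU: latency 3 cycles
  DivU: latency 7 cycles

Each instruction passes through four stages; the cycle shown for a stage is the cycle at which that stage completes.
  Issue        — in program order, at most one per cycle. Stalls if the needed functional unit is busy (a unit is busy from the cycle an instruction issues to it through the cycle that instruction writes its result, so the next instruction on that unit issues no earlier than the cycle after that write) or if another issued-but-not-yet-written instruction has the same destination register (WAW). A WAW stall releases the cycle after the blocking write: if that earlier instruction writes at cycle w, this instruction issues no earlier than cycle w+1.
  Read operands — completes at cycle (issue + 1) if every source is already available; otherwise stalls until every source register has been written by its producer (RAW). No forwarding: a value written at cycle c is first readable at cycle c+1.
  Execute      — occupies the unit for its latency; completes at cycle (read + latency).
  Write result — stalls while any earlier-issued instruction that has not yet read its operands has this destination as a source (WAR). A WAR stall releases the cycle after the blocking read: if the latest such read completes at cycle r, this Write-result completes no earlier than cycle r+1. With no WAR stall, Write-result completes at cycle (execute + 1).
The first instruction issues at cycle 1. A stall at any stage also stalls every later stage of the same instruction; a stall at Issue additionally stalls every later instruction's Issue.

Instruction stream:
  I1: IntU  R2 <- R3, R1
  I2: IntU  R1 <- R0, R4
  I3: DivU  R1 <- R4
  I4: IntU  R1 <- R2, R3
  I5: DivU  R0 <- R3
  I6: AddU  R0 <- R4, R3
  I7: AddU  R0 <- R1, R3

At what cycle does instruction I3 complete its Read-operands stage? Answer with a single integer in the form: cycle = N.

[I1] 1/2/3/4
[I2] 5/6/7/8  (struct: IntU busy until I1 writes@4)
[I3] 9/10/17/18  (WAW R1: wait I2 write@8)
[I4] 19/20/21/22  (WAW R1: wait I3 write@18)
[I5] 20/21/28/29
[I6] 30/31/33/34  (WAW R0: wait I5 write@29)
[I7] 35/36/38/39  (struct: AddU busy until I6 writes@34)

cycle = 10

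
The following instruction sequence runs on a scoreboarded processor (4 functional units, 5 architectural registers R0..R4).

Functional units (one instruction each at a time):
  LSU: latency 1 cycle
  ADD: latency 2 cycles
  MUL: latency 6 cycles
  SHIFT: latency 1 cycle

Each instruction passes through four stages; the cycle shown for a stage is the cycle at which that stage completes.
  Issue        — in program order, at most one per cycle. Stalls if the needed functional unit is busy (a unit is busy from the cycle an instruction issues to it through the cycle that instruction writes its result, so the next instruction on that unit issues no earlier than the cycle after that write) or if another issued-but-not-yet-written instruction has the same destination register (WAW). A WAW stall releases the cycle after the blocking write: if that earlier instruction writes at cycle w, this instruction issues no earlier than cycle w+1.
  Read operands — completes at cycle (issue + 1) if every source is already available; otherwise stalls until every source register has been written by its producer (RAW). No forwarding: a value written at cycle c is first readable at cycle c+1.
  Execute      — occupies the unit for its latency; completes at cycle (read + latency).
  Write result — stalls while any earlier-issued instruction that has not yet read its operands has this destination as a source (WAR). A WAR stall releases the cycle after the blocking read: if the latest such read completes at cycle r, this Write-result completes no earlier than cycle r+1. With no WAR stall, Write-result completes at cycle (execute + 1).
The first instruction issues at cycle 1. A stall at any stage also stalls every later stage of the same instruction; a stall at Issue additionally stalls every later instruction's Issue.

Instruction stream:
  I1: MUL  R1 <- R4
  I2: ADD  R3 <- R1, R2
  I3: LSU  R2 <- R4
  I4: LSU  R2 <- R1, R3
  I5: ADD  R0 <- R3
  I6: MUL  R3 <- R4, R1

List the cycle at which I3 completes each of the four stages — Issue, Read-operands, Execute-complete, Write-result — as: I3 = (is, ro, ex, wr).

I1: IS=1 RO=2 EX=8 WR=9
I2: IS=2 RO=10 EX=12 WR=13  [RAW R1: wait I1 write@9]
I3: IS=3 RO=4 EX=5 WR=11  [WAR R2: wait I2 read@10]
I4: IS=12 RO=14 EX=15 WR=16  [struct: LSU busy until I3 writes@11; RAW R3: wait I2 write@13]
I5: IS=14 RO=15 EX=17 WR=18  [struct: ADD busy until I2 writes@13]
I6: IS=15 RO=16 EX=22 WR=23

I3 = (3, 4, 5, 11)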